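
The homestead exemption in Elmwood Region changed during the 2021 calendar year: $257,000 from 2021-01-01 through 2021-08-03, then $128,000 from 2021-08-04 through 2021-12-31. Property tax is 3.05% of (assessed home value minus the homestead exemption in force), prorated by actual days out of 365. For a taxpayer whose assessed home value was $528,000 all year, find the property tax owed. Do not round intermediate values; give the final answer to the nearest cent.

2021-01-01 to 2021-08-03: 215 days, exemption $257,000 → ($528,000 − $257,000) × 3.05% × 215/365 = $4,868.7192
2021-08-04 to 2021-12-31: 150 days, exemption $128,000 → ($528,000 − $128,000) × 3.05% × 150/365 = $5,013.6986
Total = $9,882.4178

$9,882.42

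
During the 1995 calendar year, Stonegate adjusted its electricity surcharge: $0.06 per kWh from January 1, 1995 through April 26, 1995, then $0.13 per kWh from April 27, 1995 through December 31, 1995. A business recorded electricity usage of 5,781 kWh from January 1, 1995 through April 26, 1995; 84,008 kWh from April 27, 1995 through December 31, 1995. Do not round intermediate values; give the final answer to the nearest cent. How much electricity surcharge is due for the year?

January 1 – April 26, 1995: 5,781 kWh at $0.06/kWh → $346.86
April 27 – December 31, 1995: 84,008 kWh at $0.13/kWh → $10,921.04

$11,267.90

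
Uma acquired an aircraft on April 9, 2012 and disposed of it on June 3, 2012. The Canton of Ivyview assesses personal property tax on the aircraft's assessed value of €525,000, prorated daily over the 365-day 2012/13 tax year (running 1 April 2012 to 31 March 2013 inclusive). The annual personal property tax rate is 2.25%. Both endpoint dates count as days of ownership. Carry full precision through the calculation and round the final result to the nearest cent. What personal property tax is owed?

€1,812.33

Days held (April 9 – June 3, 2012): 56 out of 365
Tax = €525,000 × 2.25% × 56/365 = €1,812.3288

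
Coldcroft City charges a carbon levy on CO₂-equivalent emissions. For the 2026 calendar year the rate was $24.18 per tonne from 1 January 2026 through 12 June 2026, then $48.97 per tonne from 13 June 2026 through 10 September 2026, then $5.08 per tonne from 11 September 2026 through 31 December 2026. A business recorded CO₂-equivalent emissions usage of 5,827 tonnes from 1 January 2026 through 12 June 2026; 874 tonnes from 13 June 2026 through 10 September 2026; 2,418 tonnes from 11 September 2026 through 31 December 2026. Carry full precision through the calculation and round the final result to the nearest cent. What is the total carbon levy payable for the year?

$195980.08

1 January – 12 June 2026: 5,827 tonnes at $24.18/tonne → $140896.86
13 June – 10 September 2026: 874 tonnes at $48.97/tonne → $42799.78
11 September – 31 December 2026: 2,418 tonnes at $5.08/tonne → $12283.44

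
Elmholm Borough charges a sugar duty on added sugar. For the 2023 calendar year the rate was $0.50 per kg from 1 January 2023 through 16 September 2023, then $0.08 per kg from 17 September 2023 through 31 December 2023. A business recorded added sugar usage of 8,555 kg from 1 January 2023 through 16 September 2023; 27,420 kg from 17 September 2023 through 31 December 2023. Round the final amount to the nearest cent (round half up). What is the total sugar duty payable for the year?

1 January – 16 September 2023: 8,555 kg at $0.50/kg → $4,277.50
17 September – 31 December 2023: 27,420 kg at $0.08/kg → $2,193.60

$6,471.10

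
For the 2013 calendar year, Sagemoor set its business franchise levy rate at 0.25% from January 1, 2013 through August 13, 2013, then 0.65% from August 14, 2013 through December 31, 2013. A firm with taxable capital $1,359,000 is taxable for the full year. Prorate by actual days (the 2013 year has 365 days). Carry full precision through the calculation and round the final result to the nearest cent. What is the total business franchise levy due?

$5,482.54

January 1 – August 13, 2013: 225 days at 0.25% → $1,359,000 × 0.25% × 225/365 = $2,094.3493
August 14 – December 31, 2013: 140 days at 0.65% → $1,359,000 × 0.65% × 140/365 = $3,388.1918
Total = $5,482.5411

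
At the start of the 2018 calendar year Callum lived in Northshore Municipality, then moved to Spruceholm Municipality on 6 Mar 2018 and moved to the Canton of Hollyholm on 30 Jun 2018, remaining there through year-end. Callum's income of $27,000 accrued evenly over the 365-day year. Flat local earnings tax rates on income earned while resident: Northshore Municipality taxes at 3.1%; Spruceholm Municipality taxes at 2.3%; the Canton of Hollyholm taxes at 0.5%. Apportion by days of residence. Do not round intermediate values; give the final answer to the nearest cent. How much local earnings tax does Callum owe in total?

Northshore Municipality, 1 Jan – 5 Mar 2018: 64 days → $27,000 × 3.1% × 64/365 = $146.7616
Spruceholm Municipality, 6 Mar – 29 Jun 2018: 116 days → $27,000 × 2.3% × 116/365 = $197.3589
The Canton of Hollyholm, 30 Jun – 31 Dec 2018: 185 days → $27,000 × 0.5% × 185/365 = $68.4247
Total = $412.5452

$412.55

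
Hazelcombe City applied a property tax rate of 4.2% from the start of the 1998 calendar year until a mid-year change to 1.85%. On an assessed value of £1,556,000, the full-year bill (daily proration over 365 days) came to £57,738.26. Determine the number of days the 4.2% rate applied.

289 days

Let d = days at the first rate; then 365 − d days at the second rate.
£1,556,000 × [4.2%·d + 1.85%·(365−d)] / 365 = £57,738.26
Solving gives d = 289, so the new rate took effect on October 17, 1998.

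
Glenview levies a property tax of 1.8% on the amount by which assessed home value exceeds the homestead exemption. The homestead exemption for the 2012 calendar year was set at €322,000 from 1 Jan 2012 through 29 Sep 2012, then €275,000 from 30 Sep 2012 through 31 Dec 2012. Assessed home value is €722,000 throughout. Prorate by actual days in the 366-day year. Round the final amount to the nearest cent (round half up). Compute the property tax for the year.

1 Jan – 29 Sep 2012: 273 days, exemption €322,000 → (€722,000 − €322,000) × 1.8% × 273/366 = €5,370.4918
30 Sep – 31 Dec 2012: 93 days, exemption €275,000 → (€722,000 − €275,000) × 1.8% × 93/366 = €2,044.4754
Total = €7,414.9672

€7,414.97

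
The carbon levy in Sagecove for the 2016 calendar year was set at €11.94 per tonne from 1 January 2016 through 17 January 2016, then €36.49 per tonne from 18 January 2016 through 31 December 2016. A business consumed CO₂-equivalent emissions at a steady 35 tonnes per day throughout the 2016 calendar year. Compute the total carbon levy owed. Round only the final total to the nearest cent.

€452829.65

1 January – 17 January 2016: 17 days × 35 tonnes/day = 595 tonnes at €11.94/tonne → €7104.30
18 January – 31 December 2016: 349 days × 35 tonnes/day = 12,215 tonnes at €36.49/tonne → €445725.35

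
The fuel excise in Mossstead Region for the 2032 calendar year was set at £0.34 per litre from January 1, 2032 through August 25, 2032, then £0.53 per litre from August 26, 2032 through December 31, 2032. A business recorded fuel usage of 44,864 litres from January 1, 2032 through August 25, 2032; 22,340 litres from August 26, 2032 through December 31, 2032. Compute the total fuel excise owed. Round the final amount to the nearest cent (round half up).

January 1 – August 25, 2032: 44,864 litres at £0.34/litre → £15,253.76
August 26 – December 31, 2032: 22,340 litres at £0.53/litre → £11,840.20

£27,093.96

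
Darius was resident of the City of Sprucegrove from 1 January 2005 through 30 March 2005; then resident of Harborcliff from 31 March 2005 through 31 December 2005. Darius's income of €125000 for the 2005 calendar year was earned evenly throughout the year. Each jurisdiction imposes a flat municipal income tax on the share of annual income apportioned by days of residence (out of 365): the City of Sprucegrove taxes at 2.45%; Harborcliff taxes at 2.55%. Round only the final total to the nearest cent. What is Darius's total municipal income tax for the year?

€3157.02

The City of Sprucegrove, 1 January – 30 March 2005: 89 days → €125000 × 2.45% × 89/365 = €746.7466
Harborcliff, 31 March – 31 December 2005: 276 days → €125000 × 2.55% × 276/365 = €2410.2740
Total = €3157.0205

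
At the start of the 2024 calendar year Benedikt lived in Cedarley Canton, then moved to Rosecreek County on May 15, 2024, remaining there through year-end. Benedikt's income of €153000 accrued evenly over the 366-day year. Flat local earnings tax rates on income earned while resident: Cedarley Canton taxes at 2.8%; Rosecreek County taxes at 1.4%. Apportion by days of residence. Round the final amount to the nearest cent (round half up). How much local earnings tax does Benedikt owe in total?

€2932.08

Cedarley Canton, January 1 – May 14, 2024: 135 days → €153000 × 2.8% × 135/366 = €1580.1639
Rosecreek County, May 15 – December 31, 2024: 231 days → €153000 × 1.4% × 231/366 = €1351.9180
Total = €2932.0820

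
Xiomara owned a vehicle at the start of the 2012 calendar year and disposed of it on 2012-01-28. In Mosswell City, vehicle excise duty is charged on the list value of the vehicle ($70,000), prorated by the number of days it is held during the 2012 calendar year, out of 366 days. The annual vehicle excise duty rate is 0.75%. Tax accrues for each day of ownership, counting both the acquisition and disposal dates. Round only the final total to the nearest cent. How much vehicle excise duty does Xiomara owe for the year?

$40.16

Days held (2012-01-01 to 2012-01-28): 28 out of 366
Tax = $70,000 × 0.75% × 28/366 = $40.1639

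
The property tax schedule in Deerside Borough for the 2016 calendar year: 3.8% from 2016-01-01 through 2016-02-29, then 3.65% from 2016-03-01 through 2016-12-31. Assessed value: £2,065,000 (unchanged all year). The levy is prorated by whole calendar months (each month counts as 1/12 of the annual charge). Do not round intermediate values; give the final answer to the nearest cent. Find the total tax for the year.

£75,888.75

2016-01-01 to 2016-02-29: 2 months at 3.8% → £2,065,000 × 3.8% × 2/12 = £13,078.3333
2016-03-01 to 2016-12-31: 10 months at 3.65% → £2,065,000 × 3.65% × 10/12 = £62,810.4167
Total = £75,888.7500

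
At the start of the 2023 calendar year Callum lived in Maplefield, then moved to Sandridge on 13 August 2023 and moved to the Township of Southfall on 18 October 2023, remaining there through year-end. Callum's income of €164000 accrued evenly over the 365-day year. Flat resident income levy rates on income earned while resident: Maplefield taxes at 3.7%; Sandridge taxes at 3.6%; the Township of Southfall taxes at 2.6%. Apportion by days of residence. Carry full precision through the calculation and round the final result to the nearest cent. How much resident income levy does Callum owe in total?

Maplefield, 1 January – 12 August 2023: 224 days → €164000 × 3.7% × 224/365 = €3723.9233
Sandridge, 13 August – 17 October 2023: 66 days → €164000 × 3.6% × 66/365 = €1067.5726
The Township of Southfall, 18 October – 31 December 2023: 75 days → €164000 × 2.6% × 75/365 = €876.1644
Total = €5667.6603

€5667.66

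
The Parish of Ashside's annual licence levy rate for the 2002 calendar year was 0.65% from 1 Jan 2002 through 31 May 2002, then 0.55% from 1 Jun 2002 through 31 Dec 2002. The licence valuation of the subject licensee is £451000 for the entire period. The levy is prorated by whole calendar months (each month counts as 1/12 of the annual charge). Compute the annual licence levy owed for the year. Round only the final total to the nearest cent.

£2668.42

1 Jan – 31 May 2002: 5 months at 0.65% → £451000 × 0.65% × 5/12 = £1221.4583
1 Jun – 31 Dec 2002: 7 months at 0.55% → £451000 × 0.55% × 7/12 = £1446.9583
Total = £2668.4167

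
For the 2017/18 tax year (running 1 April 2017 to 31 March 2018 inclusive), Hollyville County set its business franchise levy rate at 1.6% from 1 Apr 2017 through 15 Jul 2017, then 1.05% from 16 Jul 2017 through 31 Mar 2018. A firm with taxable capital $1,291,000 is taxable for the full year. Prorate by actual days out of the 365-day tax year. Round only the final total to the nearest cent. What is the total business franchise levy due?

1 Apr – 15 Jul 2017: 106 days at 1.6% → $1,291,000 × 1.6% × 106/365 = $5,998.7288
16 Jul 2017 – 31 Mar 2018: 259 days at 1.05% → $1,291,000 × 1.05% × 259/365 = $9,618.8342
Total = $15,617.5630

$15,617.56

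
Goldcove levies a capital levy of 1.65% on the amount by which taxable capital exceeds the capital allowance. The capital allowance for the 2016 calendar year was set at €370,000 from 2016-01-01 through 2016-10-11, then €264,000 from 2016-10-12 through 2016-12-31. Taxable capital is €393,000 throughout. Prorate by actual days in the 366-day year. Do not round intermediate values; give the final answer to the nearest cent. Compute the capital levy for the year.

2016-01-01 to 2016-10-11: 285 days, exemption €370,000 → (€393,000 − €370,000) × 1.65% × 285/366 = €295.5123
2016-10-12 to 2016-12-31: 81 days, exemption €264,000 → (€393,000 − €264,000) × 1.65% × 81/366 = €471.0615
Total = €766.5738

€766.57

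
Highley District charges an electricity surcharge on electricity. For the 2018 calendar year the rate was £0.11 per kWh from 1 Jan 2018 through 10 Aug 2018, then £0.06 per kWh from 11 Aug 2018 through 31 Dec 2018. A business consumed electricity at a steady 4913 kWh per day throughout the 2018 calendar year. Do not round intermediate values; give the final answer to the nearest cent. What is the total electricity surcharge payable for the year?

£162,129.00

1 Jan – 10 Aug 2018: 222 days × 4913 kWh/day = 1,090,686 kWh at £0.11/kWh → £119,975.46
11 Aug – 31 Dec 2018: 143 days × 4913 kWh/day = 702,559 kWh at £0.06/kWh → £42,153.54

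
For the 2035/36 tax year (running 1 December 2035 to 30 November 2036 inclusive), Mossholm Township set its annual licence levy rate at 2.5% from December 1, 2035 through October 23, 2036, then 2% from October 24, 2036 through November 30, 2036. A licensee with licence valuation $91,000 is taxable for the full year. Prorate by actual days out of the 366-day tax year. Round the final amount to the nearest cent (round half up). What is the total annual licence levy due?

$2,227.76

December 1, 2035 – October 23, 2036: 328 days at 2.5% → $91,000 × 2.5% × 328/366 = $2,038.7978
October 24 – November 30, 2036: 38 days at 2% → $91,000 × 2% × 38/366 = $188.9617
Total = $2,227.7596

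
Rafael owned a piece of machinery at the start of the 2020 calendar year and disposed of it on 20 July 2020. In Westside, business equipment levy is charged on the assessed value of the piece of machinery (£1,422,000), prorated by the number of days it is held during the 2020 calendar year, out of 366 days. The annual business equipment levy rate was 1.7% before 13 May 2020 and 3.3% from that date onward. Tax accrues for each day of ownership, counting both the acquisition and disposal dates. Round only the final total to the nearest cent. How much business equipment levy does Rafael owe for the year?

1 January – 12 May 2020: 133 days at 1.7% → £1,422,000 × 1.7% × 133/366 = £8,784.5410
13 May – 20 July 2020: 69 days at 3.3% → £1,422,000 × 3.3% × 69/366 = £8,846.7049
Total = £17,631.2459

£17,631.25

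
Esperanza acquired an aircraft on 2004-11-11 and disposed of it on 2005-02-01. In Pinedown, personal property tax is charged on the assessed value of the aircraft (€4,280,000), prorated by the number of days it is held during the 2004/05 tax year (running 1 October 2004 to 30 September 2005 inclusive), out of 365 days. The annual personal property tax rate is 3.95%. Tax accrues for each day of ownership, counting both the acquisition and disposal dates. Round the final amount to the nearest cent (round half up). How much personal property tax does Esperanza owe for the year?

Days held (2004-11-11 to 2005-02-01): 83 out of 365
Tax = €4,280,000 × 3.95% × 83/365 = €38,443.7808

€38,443.78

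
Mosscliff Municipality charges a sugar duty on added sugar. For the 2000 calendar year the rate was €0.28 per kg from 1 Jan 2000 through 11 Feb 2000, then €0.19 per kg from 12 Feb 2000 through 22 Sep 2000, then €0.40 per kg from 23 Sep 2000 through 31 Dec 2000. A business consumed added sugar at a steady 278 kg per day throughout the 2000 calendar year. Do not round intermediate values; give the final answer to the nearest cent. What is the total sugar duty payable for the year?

€26,220.96

1 Jan – 11 Feb 2000: 42 days × 278 kg/day = 11,676 kg at €0.28/kg → €3,269.28
12 Feb – 22 Sep 2000: 224 days × 278 kg/day = 62,272 kg at €0.19/kg → €11,831.68
23 Sep – 31 Dec 2000: 100 days × 278 kg/day = 27,800 kg at €0.40/kg → €11,120.00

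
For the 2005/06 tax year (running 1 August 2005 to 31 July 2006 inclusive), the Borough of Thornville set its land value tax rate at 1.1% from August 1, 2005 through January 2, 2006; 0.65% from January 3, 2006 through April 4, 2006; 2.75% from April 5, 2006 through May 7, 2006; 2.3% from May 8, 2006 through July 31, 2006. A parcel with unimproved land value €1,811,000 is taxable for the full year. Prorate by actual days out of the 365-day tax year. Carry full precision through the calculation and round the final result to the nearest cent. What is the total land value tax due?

€25,629.37

August 1, 2005 – January 2, 2006: 155 days at 1.1% → €1,811,000 × 1.1% × 155/365 = €8,459.6027
January 3 – April 4, 2006: 92 days at 0.65% → €1,811,000 × 0.65% × 92/365 = €2,967.0630
April 5 – May 7, 2006: 33 days at 2.75% → €1,811,000 × 2.75% × 33/365 = €4,502.6918
May 8 – July 31, 2006: 85 days at 2.3% → €1,811,000 × 2.3% × 85/365 = €9,700.0137
Total = €25,629.3712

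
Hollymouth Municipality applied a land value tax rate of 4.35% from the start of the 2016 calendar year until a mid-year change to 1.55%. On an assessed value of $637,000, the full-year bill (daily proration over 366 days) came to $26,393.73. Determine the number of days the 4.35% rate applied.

Let d = days at the first rate; then 366 − d days at the second rate.
$637,000 × [4.35%·d + 1.55%·(366−d)] / 366 = $26,393.73
Solving gives d = 339, so the new rate took effect on 5 December 2016.

339 days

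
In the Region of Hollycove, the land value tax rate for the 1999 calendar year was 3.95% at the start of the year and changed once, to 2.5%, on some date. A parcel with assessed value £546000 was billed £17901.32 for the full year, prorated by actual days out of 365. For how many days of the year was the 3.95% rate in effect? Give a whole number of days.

Let d = days at the first rate; then 365 − d days at the second rate.
£546000 × [3.95%·d + 2.5%·(365−d)] / 365 = £17901.32
Solving gives d = 196, so the new rate took effect on July 16, 1999.

196 days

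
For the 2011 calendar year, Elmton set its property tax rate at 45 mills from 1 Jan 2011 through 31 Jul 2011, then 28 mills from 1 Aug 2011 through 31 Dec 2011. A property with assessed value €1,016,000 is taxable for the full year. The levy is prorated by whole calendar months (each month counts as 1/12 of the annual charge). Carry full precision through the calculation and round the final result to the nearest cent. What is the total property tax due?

€38,523.33

1 Jan – 31 Jul 2011: 7 months at 45 mills → €1,016,000 × 4.5% × 7/12 = €26,670.0000
1 Aug – 31 Dec 2011: 5 months at 28 mills → €1,016,000 × 2.8% × 5/12 = €11,853.3333
Total = €38,523.3333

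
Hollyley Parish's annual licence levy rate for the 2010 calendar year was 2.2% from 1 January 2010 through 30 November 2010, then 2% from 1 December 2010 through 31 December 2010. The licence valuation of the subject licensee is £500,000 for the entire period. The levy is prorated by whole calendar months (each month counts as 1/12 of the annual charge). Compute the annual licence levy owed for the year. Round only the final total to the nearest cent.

£10,916.67

1 January – 30 November 2010: 11 months at 2.2% → £500,000 × 2.2% × 11/12 = £10,083.3333
1 December – 31 December 2010: 1 month at 2% → £500,000 × 2% × 1/12 = £833.3333
Total = £10,916.6667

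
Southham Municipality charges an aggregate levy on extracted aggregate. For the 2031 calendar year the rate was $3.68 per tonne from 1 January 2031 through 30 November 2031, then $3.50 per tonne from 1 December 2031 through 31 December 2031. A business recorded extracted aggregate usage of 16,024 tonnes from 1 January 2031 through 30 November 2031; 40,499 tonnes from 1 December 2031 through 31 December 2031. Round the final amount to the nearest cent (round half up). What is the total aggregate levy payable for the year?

$200,714.82

1 January – 30 November 2031: 16,024 tonnes at $3.68/tonne → $58,968.32
1 December – 31 December 2031: 40,499 tonnes at $3.50/tonne → $141,746.50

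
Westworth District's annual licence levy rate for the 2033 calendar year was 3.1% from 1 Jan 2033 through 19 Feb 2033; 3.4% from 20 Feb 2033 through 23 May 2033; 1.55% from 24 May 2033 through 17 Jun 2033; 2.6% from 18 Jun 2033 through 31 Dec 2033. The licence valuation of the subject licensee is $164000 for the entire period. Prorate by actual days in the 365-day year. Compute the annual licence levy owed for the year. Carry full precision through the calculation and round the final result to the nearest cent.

$4592.67

1 Jan – 19 Feb 2033: 50 days at 3.1% → $164000 × 3.1% × 50/365 = $696.4384
20 Feb – 23 May 2033: 93 days at 3.4% → $164000 × 3.4% × 93/365 = $1420.7342
24 May – 17 Jun 2033: 25 days at 1.55% → $164000 × 1.55% × 25/365 = $174.1096
18 Jun – 31 Dec 2033: 197 days at 2.6% → $164000 × 2.6% × 197/365 = $2301.3918
Total = $4592.6740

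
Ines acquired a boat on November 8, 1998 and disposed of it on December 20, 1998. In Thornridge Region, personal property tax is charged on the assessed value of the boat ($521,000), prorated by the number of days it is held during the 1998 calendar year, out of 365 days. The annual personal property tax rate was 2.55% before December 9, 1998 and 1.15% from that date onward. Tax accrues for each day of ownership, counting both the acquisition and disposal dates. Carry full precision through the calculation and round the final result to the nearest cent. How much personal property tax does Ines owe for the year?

November 8 – December 8, 1998: 31 days at 2.55% → $521,000 × 2.55% × 31/365 = $1,128.3575
December 9 – December 20, 1998: 12 days at 1.15% → $521,000 × 1.15% × 12/365 = $196.9808
Total = $1,325.3384

$1,325.34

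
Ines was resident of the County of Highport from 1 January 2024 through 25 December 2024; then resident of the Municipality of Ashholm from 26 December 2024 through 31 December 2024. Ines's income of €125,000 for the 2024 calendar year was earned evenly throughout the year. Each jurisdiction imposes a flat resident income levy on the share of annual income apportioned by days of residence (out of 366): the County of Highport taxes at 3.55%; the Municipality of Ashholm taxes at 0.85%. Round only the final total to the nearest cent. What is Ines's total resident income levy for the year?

€4,382.17

The County of Highport, 1 January – 25 December 2024: 360 days → €125,000 × 3.55% × 360/366 = €4,364.7541
The Municipality of Ashholm, 26 December – 31 December 2024: 6 days → €125,000 × 0.85% × 6/366 = €17.4180
Total = €4,382.1721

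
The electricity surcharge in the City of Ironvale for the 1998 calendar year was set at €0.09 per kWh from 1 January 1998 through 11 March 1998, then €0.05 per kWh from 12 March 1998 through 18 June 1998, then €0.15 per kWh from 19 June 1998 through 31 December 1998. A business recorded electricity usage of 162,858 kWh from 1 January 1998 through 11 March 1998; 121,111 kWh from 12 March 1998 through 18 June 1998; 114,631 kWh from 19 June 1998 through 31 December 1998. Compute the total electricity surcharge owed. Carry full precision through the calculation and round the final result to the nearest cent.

€37,907.42

1 January – 11 March 1998: 162,858 kWh at €0.09/kWh → €14,657.22
12 March – 18 June 1998: 121,111 kWh at €0.05/kWh → €6,055.55
19 June – 31 December 1998: 114,631 kWh at €0.15/kWh → €17,194.65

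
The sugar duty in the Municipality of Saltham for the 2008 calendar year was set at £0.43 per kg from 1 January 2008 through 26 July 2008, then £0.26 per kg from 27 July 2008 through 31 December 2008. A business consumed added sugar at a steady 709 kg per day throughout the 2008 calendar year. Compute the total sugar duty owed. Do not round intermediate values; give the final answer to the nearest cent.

£92,538.68

1 January – 26 July 2008: 208 days × 709 kg/day = 147,472 kg at £0.43/kg → £63,412.96
27 July – 31 December 2008: 158 days × 709 kg/day = 112,022 kg at £0.26/kg → £29,125.72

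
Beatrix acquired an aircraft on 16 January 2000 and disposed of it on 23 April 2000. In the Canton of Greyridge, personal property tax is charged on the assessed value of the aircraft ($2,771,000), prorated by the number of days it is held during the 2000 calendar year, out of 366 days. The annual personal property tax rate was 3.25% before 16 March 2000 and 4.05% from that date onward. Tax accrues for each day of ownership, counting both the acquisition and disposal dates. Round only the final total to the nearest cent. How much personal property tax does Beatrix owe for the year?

$26,721.98

16 January – 15 March 2000: 60 days at 3.25% → $2,771,000 × 3.25% × 60/366 = $14,763.5246
16 March – 23 April 2000: 39 days at 4.05% → $2,771,000 × 4.05% × 39/366 = $11,958.4549
Total = $26,721.9795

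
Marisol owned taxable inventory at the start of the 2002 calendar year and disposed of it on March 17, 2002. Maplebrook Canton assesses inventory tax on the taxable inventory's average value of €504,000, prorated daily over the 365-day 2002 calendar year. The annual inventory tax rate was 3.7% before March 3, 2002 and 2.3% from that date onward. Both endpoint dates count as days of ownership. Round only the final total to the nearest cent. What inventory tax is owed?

€3,592.90

January 1 – March 2, 2002: 61 days at 3.7% → €504,000 × 3.7% × 61/365 = €3,116.5151
March 3 – March 17, 2002: 15 days at 2.3% → €504,000 × 2.3% × 15/365 = €476.3836
Total = €3,592.8986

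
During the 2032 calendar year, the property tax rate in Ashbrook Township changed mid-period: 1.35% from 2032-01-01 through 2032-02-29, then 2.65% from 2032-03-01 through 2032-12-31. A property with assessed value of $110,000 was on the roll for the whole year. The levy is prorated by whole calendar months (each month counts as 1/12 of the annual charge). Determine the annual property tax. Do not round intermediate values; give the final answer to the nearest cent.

2032-01-01 to 2032-02-29: 2 months at 1.35% → $110,000 × 1.35% × 2/12 = $247.5000
2032-03-01 to 2032-12-31: 10 months at 2.65% → $110,000 × 2.65% × 10/12 = $2,429.1667
Total = $2,676.6667

$2,676.67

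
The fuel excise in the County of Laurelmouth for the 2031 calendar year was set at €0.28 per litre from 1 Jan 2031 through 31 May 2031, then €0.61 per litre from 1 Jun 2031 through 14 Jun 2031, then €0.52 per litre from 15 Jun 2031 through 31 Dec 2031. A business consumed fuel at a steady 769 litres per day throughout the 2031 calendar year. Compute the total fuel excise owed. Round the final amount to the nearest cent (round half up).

€119056.58

1 Jan – 31 May 2031: 151 days × 769 litres/day = 116,119 litres at €0.28/litre → €32513.32
1 Jun – 14 Jun 2031: 14 days × 769 litres/day = 10,766 litres at €0.61/litre → €6567.26
15 Jun – 31 Dec 2031: 200 days × 769 litres/day = 153,800 litres at €0.52/litre → €79976.00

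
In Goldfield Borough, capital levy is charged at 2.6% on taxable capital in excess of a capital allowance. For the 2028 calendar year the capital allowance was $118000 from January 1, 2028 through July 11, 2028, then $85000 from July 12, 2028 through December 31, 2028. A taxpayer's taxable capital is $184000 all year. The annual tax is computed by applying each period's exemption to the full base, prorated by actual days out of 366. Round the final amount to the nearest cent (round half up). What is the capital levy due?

January 1 – July 11, 2028: 193 days, exemption $118000 → ($184000 − $118000) × 2.6% × 193/366 = $904.8852
July 12 – December 31, 2028: 173 days, exemption $85000 → ($184000 − $85000) × 2.6% × 173/366 = $1216.6721
Total = $2121.5574

$2121.56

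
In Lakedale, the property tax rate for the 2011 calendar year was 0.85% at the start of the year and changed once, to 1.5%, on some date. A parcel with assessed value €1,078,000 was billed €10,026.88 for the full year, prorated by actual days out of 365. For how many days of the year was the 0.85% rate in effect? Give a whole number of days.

Let d = days at the first rate; then 365 − d days at the second rate.
€1,078,000 × [0.85%·d + 1.5%·(365−d)] / 365 = €10,026.88
Solving gives d = 320, so the new rate took effect on 17 November 2011.

320 days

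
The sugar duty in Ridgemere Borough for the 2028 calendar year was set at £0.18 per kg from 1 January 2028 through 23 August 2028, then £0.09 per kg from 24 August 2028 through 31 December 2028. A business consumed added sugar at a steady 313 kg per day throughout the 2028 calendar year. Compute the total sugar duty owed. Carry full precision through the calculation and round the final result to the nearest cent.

£16,958.34

1 January – 23 August 2028: 236 days × 313 kg/day = 73,868 kg at £0.18/kg → £13,296.24
24 August – 31 December 2028: 130 days × 313 kg/day = 40,690 kg at £0.09/kg → £3,662.10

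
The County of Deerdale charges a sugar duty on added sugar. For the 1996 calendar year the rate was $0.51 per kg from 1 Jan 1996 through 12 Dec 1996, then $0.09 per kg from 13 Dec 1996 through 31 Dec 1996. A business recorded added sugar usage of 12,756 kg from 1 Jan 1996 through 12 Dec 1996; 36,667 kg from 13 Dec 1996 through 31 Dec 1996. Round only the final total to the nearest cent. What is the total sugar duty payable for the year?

$9805.59

1 Jan – 12 Dec 1996: 12,756 kg at $0.51/kg → $6505.56
13 Dec – 31 Dec 1996: 36,667 kg at $0.09/kg → $3300.03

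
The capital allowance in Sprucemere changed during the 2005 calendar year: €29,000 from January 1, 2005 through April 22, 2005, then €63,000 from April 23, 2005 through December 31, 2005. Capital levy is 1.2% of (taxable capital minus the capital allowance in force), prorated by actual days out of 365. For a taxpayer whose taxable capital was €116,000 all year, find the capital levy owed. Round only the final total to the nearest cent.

€761.19

January 1 – April 22, 2005: 112 days, exemption €29,000 → (€116,000 − €29,000) × 1.2% × 112/365 = €320.3507
April 23 – December 31, 2005: 253 days, exemption €63,000 → (€116,000 − €63,000) × 1.2% × 253/365 = €440.8438
Total = €761.1945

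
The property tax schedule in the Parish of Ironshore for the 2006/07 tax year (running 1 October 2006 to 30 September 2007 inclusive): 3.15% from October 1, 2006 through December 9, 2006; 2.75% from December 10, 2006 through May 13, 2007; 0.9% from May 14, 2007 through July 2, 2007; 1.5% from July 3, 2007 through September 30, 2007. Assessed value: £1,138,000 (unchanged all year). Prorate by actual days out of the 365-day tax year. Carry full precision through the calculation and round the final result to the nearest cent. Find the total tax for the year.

October 1 – December 9, 2006: 70 days at 3.15% → £1,138,000 × 3.15% × 70/365 = £6,874.7671
December 10, 2006 – May 13, 2007: 155 days at 2.75% → £1,138,000 × 2.75% × 155/365 = £13,289.6575
May 14 – July 2, 2007: 50 days at 0.9% → £1,138,000 × 0.9% × 50/365 = £1,403.0137
July 3 – September 30, 2007: 90 days at 1.5% → £1,138,000 × 1.5% × 90/365 = £4,209.0411
Total = £25,776.4795

£25,776.48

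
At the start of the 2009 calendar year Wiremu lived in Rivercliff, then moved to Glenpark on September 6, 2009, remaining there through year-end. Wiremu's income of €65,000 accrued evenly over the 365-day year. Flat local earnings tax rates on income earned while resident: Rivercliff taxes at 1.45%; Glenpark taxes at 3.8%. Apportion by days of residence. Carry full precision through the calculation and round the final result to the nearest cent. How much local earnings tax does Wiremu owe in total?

Rivercliff, January 1 – September 5, 2009: 248 days → €65,000 × 1.45% × 248/365 = €640.3836
Glenpark, September 6 – December 31, 2009: 117 days → €65,000 × 3.8% × 117/365 = €791.7534
Total = €1,432.1370

€1,432.14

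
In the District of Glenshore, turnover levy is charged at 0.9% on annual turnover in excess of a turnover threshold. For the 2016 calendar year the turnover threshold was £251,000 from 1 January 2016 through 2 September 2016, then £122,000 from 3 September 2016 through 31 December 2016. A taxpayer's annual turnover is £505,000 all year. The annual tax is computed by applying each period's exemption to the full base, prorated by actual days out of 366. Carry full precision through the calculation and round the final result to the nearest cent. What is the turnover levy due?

£2,666.66

1 January – 2 September 2016: 246 days, exemption £251,000 → (£505,000 − £251,000) × 0.9% × 246/366 = £1,536.4918
3 September – 31 December 2016: 120 days, exemption £122,000 → (£505,000 − £122,000) × 0.9% × 120/366 = £1,130.1639
Total = £2,666.6557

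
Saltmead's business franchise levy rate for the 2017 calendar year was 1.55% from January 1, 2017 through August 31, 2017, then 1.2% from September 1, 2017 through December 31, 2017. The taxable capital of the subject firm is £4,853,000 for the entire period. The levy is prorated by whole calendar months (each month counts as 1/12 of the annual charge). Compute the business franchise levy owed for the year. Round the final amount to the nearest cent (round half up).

January 1 – August 31, 2017: 8 months at 1.55% → £4,853,000 × 1.55% × 8/12 = £50,147.6667
September 1 – December 31, 2017: 4 months at 1.2% → £4,853,000 × 1.2% × 4/12 = £19,412.0000
Total = £69,559.6667

£69,559.67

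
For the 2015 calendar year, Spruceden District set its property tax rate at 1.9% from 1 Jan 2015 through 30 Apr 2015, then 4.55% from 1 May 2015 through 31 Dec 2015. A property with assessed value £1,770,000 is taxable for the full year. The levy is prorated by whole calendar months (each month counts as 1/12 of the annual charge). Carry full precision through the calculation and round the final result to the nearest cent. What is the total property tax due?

1 Jan – 30 Apr 2015: 4 months at 1.9% → £1,770,000 × 1.9% × 4/12 = £11,210.0000
1 May – 31 Dec 2015: 8 months at 4.55% → £1,770,000 × 4.55% × 8/12 = £53,690.0000
Total = £64,900.0000

£64,900.00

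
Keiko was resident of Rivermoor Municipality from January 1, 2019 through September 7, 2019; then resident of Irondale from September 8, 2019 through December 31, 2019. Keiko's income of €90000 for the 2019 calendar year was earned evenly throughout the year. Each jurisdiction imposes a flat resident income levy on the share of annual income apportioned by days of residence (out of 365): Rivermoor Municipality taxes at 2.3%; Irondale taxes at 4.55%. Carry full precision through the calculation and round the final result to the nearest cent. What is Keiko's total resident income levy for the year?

Rivermoor Municipality, January 1 – September 7, 2019: 250 days → €90000 × 2.3% × 250/365 = €1417.8082
Irondale, September 8 – December 31, 2019: 115 days → €90000 × 4.55% × 115/365 = €1290.2055
Total = €2708.0137

€2708.01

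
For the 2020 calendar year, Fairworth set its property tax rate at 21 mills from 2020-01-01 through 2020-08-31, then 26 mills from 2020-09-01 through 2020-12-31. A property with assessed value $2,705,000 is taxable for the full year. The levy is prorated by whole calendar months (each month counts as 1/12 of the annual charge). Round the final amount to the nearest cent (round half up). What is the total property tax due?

$61,313.33

2020-01-01 to 2020-08-31: 8 months at 21 mills → $2,705,000 × 2.1% × 8/12 = $37,870.0000
2020-09-01 to 2020-12-31: 4 months at 26 mills → $2,705,000 × 2.6% × 4/12 = $23,443.3333
Total = $61,313.3333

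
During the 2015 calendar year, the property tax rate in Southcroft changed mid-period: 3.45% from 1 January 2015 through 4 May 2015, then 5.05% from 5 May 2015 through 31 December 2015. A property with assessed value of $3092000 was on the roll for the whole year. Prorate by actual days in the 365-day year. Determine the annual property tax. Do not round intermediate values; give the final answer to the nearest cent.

1 January – 4 May 2015: 124 days at 3.45% → $3092000 × 3.45% × 124/365 = $36239.9342
5 May – 31 December 2015: 241 days at 5.05% → $3092000 × 5.05% × 241/365 = $103099.1397
Total = $139339.0740

$139339.07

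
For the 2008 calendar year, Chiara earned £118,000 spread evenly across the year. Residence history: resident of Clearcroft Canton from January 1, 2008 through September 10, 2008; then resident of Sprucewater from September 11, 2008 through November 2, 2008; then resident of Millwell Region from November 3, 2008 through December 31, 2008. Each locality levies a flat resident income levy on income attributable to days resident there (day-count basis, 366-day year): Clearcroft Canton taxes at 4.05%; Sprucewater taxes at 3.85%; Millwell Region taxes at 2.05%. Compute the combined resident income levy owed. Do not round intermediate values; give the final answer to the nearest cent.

£4,364.39

Clearcroft Canton, January 1 – September 10, 2008: 254 days → £118,000 × 4.05% × 254/366 = £3,316.5738
Sprucewater, September 11 – November 2, 2008: 53 days → £118,000 × 3.85% × 53/366 = £657.8661
Millwell Region, November 3 – December 31, 2008: 59 days → £118,000 × 2.05% × 59/366 = £389.9481
Total = £4,364.3880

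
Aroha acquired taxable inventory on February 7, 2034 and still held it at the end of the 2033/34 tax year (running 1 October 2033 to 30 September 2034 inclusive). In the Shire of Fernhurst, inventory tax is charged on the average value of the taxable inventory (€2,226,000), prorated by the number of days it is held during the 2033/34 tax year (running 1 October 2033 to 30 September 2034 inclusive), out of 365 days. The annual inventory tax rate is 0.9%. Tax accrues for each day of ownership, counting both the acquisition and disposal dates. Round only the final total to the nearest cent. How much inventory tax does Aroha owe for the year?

Days held (February 7 – September 30, 2034): 236 out of 365
Tax = €2,226,000 × 0.9% × 236/365 = €12,953.4904

€12,953.49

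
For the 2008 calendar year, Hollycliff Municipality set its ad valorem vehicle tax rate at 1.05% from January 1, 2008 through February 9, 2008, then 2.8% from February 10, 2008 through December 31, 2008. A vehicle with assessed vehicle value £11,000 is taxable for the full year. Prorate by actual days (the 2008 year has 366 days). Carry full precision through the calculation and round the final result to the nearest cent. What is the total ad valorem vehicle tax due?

January 1 – February 9, 2008: 40 days at 1.05% → £11,000 × 1.05% × 40/366 = £12.6230
February 10 – December 31, 2008: 326 days at 2.8% → £11,000 × 2.8% × 326/366 = £274.3388
Total = £286.9617

£286.96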